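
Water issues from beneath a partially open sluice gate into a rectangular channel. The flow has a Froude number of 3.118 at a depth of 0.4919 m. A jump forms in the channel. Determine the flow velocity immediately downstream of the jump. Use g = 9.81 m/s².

Fr₁ = 3.118 (given).
Conjugate-depth relation: y₂/y₁ = ½[√(1 + 8Fr₁²) − 1] = ½[√78.775 − 1] = 3.938.
y₂ = 3.938 × 0.4919 = 1.937 m.
V₁ = Fr₁·√(g·y₁) = 3.118×√(9.81×0.4919) = 6.849 m/s; q = V₁·y₁ = 3.369 m²/s.
V₂ = q/y₂ = 3.369/1.937 = 1.739 m/s.

V₂ = 1.739 m/s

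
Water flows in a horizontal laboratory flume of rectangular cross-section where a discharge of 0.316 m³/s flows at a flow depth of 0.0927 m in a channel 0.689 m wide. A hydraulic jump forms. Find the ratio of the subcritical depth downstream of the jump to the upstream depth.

q = Q/b = 0.316/0.689 = 0.459 m²/s; V₁ = q/y₁ = 4.95 m/s. Fr₁ = V₁/√(g·y₁) = 5.19.
By Bélanger, y₂/y₁ = ½[√(1 + 8Fr₁²) − 1] = ½[√216.3 − 1] = 6.85.

y₂/y₁ = 6.85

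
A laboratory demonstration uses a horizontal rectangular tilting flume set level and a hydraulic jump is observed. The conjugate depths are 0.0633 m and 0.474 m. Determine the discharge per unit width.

For a rectangular channel the momentum equation gives q² = ½·g·y₁·y₂·(y₁ + y₂) = ½×9.81×0.0633×0.474×0.537 = 0.0791.
q = √0.0791 = 0.281 m²/s.

q = 0.281 m²/s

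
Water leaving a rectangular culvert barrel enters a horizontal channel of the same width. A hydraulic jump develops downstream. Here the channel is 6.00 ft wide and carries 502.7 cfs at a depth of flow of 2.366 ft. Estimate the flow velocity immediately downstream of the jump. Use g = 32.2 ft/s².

q = Q/b = 502.7/6.00 = 83.78 ft²/s; V₁ = q/y₁ = 35.41 ft/s. Fr₁ = V₁/√(g·y₁) = 4.057.
From the momentum equation for a rectangular channel, y₂/y₁ = ½[√(1 + 8Fr₁²) − 1] = ½[√132.68 − 1] = 5.259.
y₂ = 5.259 × 2.366 = 12.44 ft.
V₂ = q/y₂ = 83.78/12.44 = 6.733 ft/s.

V₂ = 6.733 ft/s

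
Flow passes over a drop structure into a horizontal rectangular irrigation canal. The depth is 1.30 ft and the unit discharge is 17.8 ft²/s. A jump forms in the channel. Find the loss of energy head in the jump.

ΔE = 0.463 ft

V₁ = q/y₁ = 17.8/1.30 = 13.7 ft/s. Fr₁ = V₁/√(g·y₁) = 13.7/√(32.2×1.30) = 2.12.
Sequent-depth ratio: y₂/y₁ = ½[√(1 + 8Fr₁²) − 1] = ½[√36.83 − 1] = 2.53.
y₂ = 2.53 × 1.30 = 3.29 ft.
V₂ = q/y₂ = 17.8/3.29 = 5.40 ft/s. E₁ = y₁ + V₁²/2g = 4.21 ft; E₂ = y₂ + V₂²/2g = 3.75 ft. ΔE = E₁ − E₂ = 0.463 ft.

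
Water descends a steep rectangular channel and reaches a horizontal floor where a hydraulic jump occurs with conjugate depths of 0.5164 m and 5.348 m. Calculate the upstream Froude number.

Fr₁ = 7.668

For a rectangular channel the momentum equation gives q² = ½·g·y₁·y₂·(y₁ + y₂) = ½×9.81×0.5164×5.348×5.864 = 79.44.
q = √79.44 = 8.913 m²/s.
V₁ = q/y₁ = 17.26 m/s; Fr₁ = V₁/√(g·y₁) = 7.668.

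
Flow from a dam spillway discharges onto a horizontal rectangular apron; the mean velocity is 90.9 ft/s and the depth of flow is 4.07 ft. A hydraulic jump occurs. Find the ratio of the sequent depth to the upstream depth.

y₂/y₁ = 10.7

Fr₁ = V₁/√(g·y₁) = 90.9/√(32.2×4.07) = 7.94.
By Bélanger, y₂/y₁ = ½[√(1 + 8Fr₁²) − 1] = ½[√505.4 − 1] = 10.7.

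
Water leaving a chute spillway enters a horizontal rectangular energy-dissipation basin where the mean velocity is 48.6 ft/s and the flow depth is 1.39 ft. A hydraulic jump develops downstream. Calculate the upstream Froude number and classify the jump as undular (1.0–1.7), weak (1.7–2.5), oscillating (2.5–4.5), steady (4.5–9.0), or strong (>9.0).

Fr₁ = V₁/√(g·y₁) = 48.6/√(32.2×1.39) = 7.26.
Fr₁ = 7.26 lies in the steady range.

Fr₁ = 7.26; steady jump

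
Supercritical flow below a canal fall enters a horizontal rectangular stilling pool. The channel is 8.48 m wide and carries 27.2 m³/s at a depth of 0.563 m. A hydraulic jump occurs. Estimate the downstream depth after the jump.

y₂ = 1.67 m

q = Q/b = 27.2/8.48 = 3.21 m²/s; V₁ = q/y₁ = 5.70 m/s. Fr₁ = V₁/√(g·y₁) = 2.42.
Conjugate-depth relation: y₂/y₁ = ½[√(1 + 8Fr₁²) − 1] = ½[√48.02 − 1] = 2.96.
y₂ = 2.96 × 0.563 = 1.67 m.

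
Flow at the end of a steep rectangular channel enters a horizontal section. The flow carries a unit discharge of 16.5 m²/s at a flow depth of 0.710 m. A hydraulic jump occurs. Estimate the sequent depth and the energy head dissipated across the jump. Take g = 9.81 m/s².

V₁ = q/y₁ = 16.5/0.710 = 23.2 m/s. Fr₁ = V₁/√(g·y₁) = 23.2/√(9.81×0.710) = 8.81.
Bélanger equation: y₂/y₁ = ½[√(1 + 8Fr₁²) − 1] = ½[√621.3 − 1] = 12.0.
y₂ = 12.0 × 0.710 = 8.49 m.
Head loss: ΔE = (y₂ − y₁)³/(4y₁y₂) = (8.49 − 0.710)³/(4×0.710×8.49) = 472/24.1 = 19.6 m.

y₂ = 8.49 m; ΔE = 19.6 m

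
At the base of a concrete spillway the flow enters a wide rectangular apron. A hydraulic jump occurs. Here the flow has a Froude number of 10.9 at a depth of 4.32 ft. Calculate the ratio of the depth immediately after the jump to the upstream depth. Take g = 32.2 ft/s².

Fr₁ = 10.9 (given).
Sequent-depth ratio: y₂/y₁ = ½[√(1 + 8Fr₁²) − 1] = ½[√951.5 − 1] = 14.9.

y₂/y₁ = 14.9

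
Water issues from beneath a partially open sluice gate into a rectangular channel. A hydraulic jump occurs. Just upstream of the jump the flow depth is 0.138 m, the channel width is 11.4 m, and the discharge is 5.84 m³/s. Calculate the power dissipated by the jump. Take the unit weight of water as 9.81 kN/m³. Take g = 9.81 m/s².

P = 13.7 kW

q = Q/b = 5.84/11.4 = 0.512 m²/s; V₁ = q/y₁ = 3.71 m/s. Fr₁ = V₁/√(g·y₁) = 3.19.
By Bélanger, y₂/y₁ = ½[√(1 + 8Fr₁²) − 1] = ½[√82.43 − 1] = 4.04.
y₂ = 4.04 × 0.138 = 0.557 m.
V₂ = q/y₂ = 0.512/0.557 = 0.919 m/s. E₁ = y₁ + V₁²/2g = 0.840 m; E₂ = y₂ + V₂²/2g = 0.601 m. ΔE = E₁ − E₂ = 0.240 m.
P = γ·Q·ΔE = 9.81 × 5.84 × 0.240 = 13.7 kW.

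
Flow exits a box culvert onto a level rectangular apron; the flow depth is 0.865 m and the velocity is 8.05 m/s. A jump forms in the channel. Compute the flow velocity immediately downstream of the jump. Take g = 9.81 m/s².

Fr₁ = V₁/√(g·y₁) = 8.05/√(9.81×0.865) = 2.76.
Conjugate-depth relation: y₂/y₁ = ½[√(1 + 8Fr₁²) − 1] = ½[√62.09 − 1] = 3.44.
y₂ = 3.44 × 0.865 = 2.98 m.
q = V₁·y₁ = 8.05 × 0.865 = 6.96 m²/s.
V₂ = q/y₂ = 6.96/2.98 = 2.34 m/s.

V₂ = 2.34 m/s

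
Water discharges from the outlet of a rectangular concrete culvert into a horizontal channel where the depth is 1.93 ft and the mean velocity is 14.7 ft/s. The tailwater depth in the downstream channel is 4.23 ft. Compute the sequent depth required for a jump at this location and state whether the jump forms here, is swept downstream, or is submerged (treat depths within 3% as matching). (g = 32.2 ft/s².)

Fr₁ = V₁/√(g·y₁) = 14.7/√(32.2×1.93) = 1.86.
Conjugate-depth relation: y₂/y₁ = ½[√(1 + 8Fr₁²) − 1] = ½[√28.82 − 1] = 2.18.
y₂ = 2.18 × 1.93 = 4.22 ft.
Tailwater y_tw = 4.23 ft: y_tw ≈ y₂, so the jump forms here.

y₂ = 4.22 ft; the jump forms here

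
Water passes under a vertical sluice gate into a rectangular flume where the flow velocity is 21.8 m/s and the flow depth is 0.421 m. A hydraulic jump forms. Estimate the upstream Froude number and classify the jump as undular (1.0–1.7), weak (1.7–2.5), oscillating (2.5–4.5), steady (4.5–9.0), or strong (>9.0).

Fr₁ = 10.7; strong jump

Fr₁ = V₁/√(g·y₁) = 21.8/√(9.81×0.421) = 10.7.
Fr₁ = 10.7 lies in the strong range.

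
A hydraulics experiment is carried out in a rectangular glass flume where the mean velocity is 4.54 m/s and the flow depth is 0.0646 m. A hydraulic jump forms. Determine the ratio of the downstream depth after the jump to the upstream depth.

y₂/y₁ = 7.58

Fr₁ = V₁/√(g·y₁) = 4.54/√(9.81×0.0646) = 5.70.
Bélanger equation: y₂/y₁ = ½[√(1 + 8Fr₁²) − 1] = ½[√261.2 − 1] = 7.58.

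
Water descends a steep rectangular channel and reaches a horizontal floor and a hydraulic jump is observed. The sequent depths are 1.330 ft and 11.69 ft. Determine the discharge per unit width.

For a rectangular channel the momentum equation gives q² = ½·g·y₁·y₂·(y₁ + y₂) = ½×32.2×1.330×11.69×13.02 = 3259.
q = √3259 = 57.09 ft²/s.

q = 57.09 ft²/s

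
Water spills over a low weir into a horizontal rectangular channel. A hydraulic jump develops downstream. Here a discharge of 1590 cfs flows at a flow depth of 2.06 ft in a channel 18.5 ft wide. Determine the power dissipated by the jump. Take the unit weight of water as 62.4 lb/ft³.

q = Q/b = 1590/18.5 = 85.9 ft²/s; V₁ = q/y₁ = 41.7 ft/s. Fr₁ = V₁/√(g·y₁) = 5.12.
Bélanger equation: y₂/y₁ = ½[√(1 + 8Fr₁²) − 1] = ½[√210.9 − 1] = 6.76.
y₂ = 6.76 × 2.06 = 13.9 ft.
V₂ = q/y₂ = 85.9/13.9 = 6.17 ft/s. E₁ = y₁ + V₁²/2g = 29.1 ft; E₂ = y₂ + V₂²/2g = 14.5 ft. ΔE = E₁ − E₂ = 14.6 ft.
P = γ·Q·ΔE/550 = 62.4 × 1590 × 14.6 / 550 = 2628 hp.

P = 2628 hp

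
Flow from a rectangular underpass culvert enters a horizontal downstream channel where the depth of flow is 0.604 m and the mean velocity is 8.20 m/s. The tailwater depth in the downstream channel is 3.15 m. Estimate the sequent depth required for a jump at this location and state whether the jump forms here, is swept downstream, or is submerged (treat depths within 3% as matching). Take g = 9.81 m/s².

Fr₁ = V₁/√(g·y₁) = 8.20/√(9.81×0.604) = 3.37.
Conjugate-depth relation: y₂/y₁ = ½[√(1 + 8Fr₁²) − 1] = ½[√91.78 − 1] = 4.29.
y₂ = 4.29 × 0.604 = 2.59 m.
Tailwater y_tw = 3.15 m: y_tw > y₂, so the jump is submerged.

y₂ = 2.59 m; the jump is submerged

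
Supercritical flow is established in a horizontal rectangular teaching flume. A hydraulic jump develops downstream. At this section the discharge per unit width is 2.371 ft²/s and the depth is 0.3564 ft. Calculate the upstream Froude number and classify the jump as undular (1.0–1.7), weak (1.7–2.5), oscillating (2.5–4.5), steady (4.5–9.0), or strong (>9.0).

Fr₁ = 1.964; weak jump

V₁ = q/y₁ = 2.371/0.3564 = 6.653 ft/s. Fr₁ = V₁/√(g·y₁) = 6.653/√(32.2×0.3564) = 1.964.
Fr₁ = 1.964 lies in the weak range.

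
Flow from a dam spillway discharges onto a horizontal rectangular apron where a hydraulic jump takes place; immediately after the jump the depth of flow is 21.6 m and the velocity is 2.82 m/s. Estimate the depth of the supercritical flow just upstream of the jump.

Fr₂ = V₂/√(g·y₂) = 2.82/√(9.81×21.6) = 0.194.
From the momentum equation (using Fr₂), y₁/y₂ = ½[√(1 + 8Fr₂²) − 1] = ½[√1.300 − 1] = 0.0701.
y₁ = 0.0701 × 21.6 = 1.52 m.

y₁ = 1.52 m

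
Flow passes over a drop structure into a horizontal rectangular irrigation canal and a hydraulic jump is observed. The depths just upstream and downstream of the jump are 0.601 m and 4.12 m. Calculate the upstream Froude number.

Fr₁ = 5.19

For a rectangular channel the momentum equation gives q² = ½·g·y₁·y₂·(y₁ + y₂) = ½×9.81×0.601×4.12×4.72 = 57.3.
q = √57.3 = 7.57 m²/s.
V₁ = q/y₁ = 12.6 m/s; Fr₁ = V₁/√(g·y₁) = 5.19.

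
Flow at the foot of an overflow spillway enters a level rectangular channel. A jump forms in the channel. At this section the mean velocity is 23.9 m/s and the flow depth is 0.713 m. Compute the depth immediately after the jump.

y₂ = 8.76 m

Fr₁ = V₁/√(g·y₁) = 23.9/√(9.81×0.713) = 9.04.
Sequent-depth ratio: y₂/y₁ = ½[√(1 + 8Fr₁²) − 1] = ½[√654.3 − 1] = 12.3.
y₂ = 12.3 × 0.713 = 8.76 m.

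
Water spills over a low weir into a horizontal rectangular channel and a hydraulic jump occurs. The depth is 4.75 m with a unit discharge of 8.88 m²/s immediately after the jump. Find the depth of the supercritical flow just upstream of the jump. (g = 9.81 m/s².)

y₁ = 0.629 m

V₂ = q/y₂ = 8.88/4.75 = 1.87 m/s; Fr₂ = V₂/√(g·y₂) = 0.274.
The Bélanger relation is symmetric: y₁/y₂ = ½[√(1 + 8Fr₂²) − 1] = ½[√1.600 − 1] = 0.132.
y₁ = 0.132 × 4.75 = 0.629 m.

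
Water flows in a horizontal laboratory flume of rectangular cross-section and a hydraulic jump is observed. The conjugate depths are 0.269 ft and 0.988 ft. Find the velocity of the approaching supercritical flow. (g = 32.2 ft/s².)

For a rectangular channel the momentum equation gives q² = ½·g·y₁·y₂·(y₁ + y₂) = ½×32.2×0.269×0.988×1.26 = 5.38.
q = √5.38 = 2.32 ft²/s.
V₁ = q/y₁ = 2.32/0.269 = 8.62 ft/s.

V₁ = 8.62 ft/s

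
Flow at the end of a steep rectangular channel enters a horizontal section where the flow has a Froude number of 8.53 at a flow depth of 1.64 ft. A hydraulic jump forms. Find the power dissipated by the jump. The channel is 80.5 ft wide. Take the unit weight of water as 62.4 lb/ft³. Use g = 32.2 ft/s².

Fr₁ = 8.53 (given).
From the momentum equation for a rectangular channel, y₂/y₁ = ½[√(1 + 8Fr₁²) − 1] = ½[√583.1 − 1] = 11.6.
y₂ = 11.6 × 1.64 = 19.0 ft.
Head loss: ΔE = (y₂ − y₁)³/(4y₁y₂) = (19.0 − 1.64)³/(4×1.64×19.0) = 5214/125 = 41.9 ft.
V₁ = Fr₁·√(g·y₁) = 8.53×√(32.2×1.64) = 62.0 ft/s; q = V₁·y₁ = 102 ft²/s. Q = q·b = 102 × 80.5 = 8183 cfs. P = γ·Q·ΔE/550 = 62.4 × 8183 × 41.9 / 550 = 38882 hp.

P = 38882 hp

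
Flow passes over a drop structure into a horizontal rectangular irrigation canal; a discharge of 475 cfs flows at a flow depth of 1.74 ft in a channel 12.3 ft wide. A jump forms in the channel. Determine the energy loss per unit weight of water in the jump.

ΔE = 2.36 ft

q = Q/b = 475/12.3 = 38.6 ft²/s; V₁ = q/y₁ = 22.2 ft/s. Fr₁ = V₁/√(g·y₁) = 2.97.
By Bélanger, y₂/y₁ = ½[√(1 + 8Fr₁²) − 1] = ½[√71.33 − 1] = 3.72.
y₂ = 3.72 × 1.74 = 6.48 ft.
Head loss: ΔE = (y₂ − y₁)³/(4y₁y₂) = (6.48 − 1.74)³/(4×1.74×6.48) = 106/45.1 = 2.36 ft.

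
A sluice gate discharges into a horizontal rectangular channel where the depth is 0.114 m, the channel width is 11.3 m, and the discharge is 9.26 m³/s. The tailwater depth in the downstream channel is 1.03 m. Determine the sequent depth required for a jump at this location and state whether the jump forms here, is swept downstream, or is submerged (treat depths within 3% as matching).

q = Q/b = 9.26/11.3 = 0.819 m²/s; V₁ = q/y₁ = 7.19 m/s. Fr₁ = V₁/√(g·y₁) = 6.80.
Sequent-depth ratio: y₂/y₁ = ½[√(1 + 8Fr₁²) − 1] = ½[√370.6 − 1] = 9.13.
y₂ = 9.13 × 0.114 = 1.04 m.
Tailwater y_tw = 1.03 m: y_tw ≈ y₂, so the jump forms here.

y₂ = 1.04 m; the jump forms here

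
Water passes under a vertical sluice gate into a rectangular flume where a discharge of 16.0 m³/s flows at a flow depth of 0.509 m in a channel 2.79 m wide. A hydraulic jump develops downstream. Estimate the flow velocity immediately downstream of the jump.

q = Q/b = 16.0/2.79 = 5.73 m²/s; V₁ = q/y₁ = 11.3 m/s. Fr₁ = V₁/√(g·y₁) = 5.04.
Conjugate-depth relation: y₂/y₁ = ½[√(1 + 8Fr₁²) − 1] = ½[√204.4 − 1] = 6.65.
y₂ = 6.65 × 0.509 = 3.38 m.
V₂ = q/y₂ = 5.73/3.38 = 1.69 m/s.

V₂ = 1.69 m/s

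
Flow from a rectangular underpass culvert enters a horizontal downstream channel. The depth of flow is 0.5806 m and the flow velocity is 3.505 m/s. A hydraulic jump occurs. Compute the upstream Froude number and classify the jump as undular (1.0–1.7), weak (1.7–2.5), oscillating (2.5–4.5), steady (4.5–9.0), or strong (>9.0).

Fr₁ = V₁/√(g·y₁) = 3.505/√(9.81×0.5806) = 1.469.
Fr₁ = 1.469 lies in the undular range.

Fr₁ = 1.469; undular jump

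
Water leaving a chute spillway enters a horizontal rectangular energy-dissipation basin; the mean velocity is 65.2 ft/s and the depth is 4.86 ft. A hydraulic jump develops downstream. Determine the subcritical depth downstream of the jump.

y₂ = 33.5 ft

Fr₁ = V₁/√(g·y₁) = 65.2/√(32.2×4.86) = 5.21.
Sequent-depth ratio: y₂/y₁ = ½[√(1 + 8Fr₁²) − 1] = ½[√218.3 − 1] = 6.89.
y₂ = 6.89 × 4.86 = 33.5 ft.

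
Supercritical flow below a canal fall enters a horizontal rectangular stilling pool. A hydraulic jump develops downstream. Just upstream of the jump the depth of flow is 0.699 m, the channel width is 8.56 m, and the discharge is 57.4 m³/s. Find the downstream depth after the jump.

q = Q/b = 57.4/8.56 = 6.71 m²/s; V₁ = q/y₁ = 9.59 m/s. Fr₁ = V₁/√(g·y₁) = 3.66.
Bélanger equation: y₂/y₁ = ½[√(1 + 8Fr₁²) − 1] = ½[√108.4 − 1] = 4.70.
y₂ = 4.70 × 0.699 = 3.29 m.

y₂ = 3.29 m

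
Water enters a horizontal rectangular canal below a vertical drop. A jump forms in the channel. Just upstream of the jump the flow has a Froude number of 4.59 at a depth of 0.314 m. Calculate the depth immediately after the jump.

Fr₁ = 4.59 (given).
Sequent-depth ratio: y₂/y₁ = ½[√(1 + 8Fr₁²) − 1] = ½[√169.5 − 1] = 6.01.
y₂ = 6.01 × 0.314 = 1.89 m.

y₂ = 1.89 m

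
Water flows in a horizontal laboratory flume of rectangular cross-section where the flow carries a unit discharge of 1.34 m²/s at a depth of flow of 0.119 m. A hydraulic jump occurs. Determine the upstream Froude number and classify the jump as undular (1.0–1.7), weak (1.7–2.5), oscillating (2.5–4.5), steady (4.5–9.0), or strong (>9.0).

Fr₁ = 10.4; strong jump

V₁ = q/y₁ = 1.34/0.119 = 11.3 m/s. Fr₁ = V₁/√(g·y₁) = 11.3/√(9.81×0.119) = 10.4.
Fr₁ = 10.4 lies in the strong range.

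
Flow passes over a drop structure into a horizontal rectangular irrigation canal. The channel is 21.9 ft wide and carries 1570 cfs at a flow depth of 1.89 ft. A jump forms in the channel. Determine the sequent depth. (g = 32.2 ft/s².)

y₂ = 12.1 ft

q = Q/b = 1570/21.9 = 71.7 ft²/s; V₁ = q/y₁ = 37.9 ft/s. Fr₁ = V₁/√(g·y₁) = 4.86.
By Bélanger, y₂/y₁ = ½[√(1 + 8Fr₁²) − 1] = ½[√190.1 − 1] = 6.39.
y₂ = 6.39 × 1.89 = 12.1 ft.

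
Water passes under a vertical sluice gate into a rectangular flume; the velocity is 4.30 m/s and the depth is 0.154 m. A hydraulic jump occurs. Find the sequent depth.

Fr₁ = V₁/√(g·y₁) = 4.30/√(9.81×0.154) = 3.50.
Conjugate-depth relation: y₂/y₁ = ½[√(1 + 8Fr₁²) − 1] = ½[√98.91 − 1] = 4.47.
y₂ = 4.47 × 0.154 = 0.689 m.

y₂ = 0.689 m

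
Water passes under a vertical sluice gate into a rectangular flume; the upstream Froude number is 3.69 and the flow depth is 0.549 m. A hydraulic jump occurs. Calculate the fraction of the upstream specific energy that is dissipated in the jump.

Fr₁ = 3.69 (given).
Bélanger equation: y₂/y₁ = ½[√(1 + 8Fr₁²) − 1] = ½[√109.9 − 1] = 4.74.
y₂ = 4.74 × 0.549 = 2.60 m.
E₁ = y₁(1 + Fr₁²/2) = 0.549×(1 + 3.69²/2) = 4.29 m. ΔE = (y₂ − y₁)³/(4y₁y₂) = 1.52 m. ΔE/E₁ = 1.52/4.29 = 0.354.

ΔE/E₁ = 0.354 (35.4%)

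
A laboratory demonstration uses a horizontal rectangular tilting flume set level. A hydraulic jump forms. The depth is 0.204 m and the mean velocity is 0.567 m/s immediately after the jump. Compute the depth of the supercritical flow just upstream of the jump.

y₁ = 0.0522 m

Fr₂ = V₂/√(g·y₂) = 0.567/√(9.81×0.204) = 0.401.
Applying the sequent-depth relation in reverse, y₁/y₂ = ½[√(1 + 8Fr₂²) − 1] = ½[√2.285 − 1] = 0.256.
y₁ = 0.256 × 0.204 = 0.0522 m.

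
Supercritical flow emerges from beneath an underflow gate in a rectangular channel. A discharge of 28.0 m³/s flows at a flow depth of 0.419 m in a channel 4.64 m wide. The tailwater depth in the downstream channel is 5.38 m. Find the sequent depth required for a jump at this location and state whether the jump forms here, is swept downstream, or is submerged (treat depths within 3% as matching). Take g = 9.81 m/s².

q = Q/b = 28.0/4.64 = 6.03 m²/s; V₁ = q/y₁ = 14.4 m/s. Fr₁ = V₁/√(g·y₁) = 7.10.
By Bélanger, y₂/y₁ = ½[√(1 + 8Fr₁²) − 1] = ½[√404.7 − 1] = 9.56.
y₂ = 9.56 × 0.419 = 4.01 m.
Tailwater y_tw = 5.38 m: y_tw > y₂, so the jump is submerged.

y₂ = 4.01 m; the jump is submerged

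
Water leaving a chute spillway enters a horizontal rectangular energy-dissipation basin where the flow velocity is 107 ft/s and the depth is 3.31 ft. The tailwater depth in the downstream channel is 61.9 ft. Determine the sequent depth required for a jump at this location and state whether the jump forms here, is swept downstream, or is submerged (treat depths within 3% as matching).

y₂ = 46.9 ft; the jump is submerged

Fr₁ = V₁/√(g·y₁) = 107/√(32.2×3.31) = 10.4.
Bélanger equation: y₂/y₁ = ½[√(1 + 8Fr₁²) − 1] = ½[√860.4 − 1] = 14.2.
y₂ = 14.2 × 3.31 = 46.9 ft.
Tailwater y_tw = 61.9 ft: y_tw > y₂, so the jump is submerged.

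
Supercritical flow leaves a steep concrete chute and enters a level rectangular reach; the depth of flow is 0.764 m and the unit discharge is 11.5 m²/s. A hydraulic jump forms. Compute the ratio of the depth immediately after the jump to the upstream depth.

V₁ = q/y₁ = 11.5/0.764 = 15.1 m/s. Fr₁ = V₁/√(g·y₁) = 15.1/√(9.81×0.764) = 5.50.
Conjugate-depth relation: y₂/y₁ = ½[√(1 + 8Fr₁²) − 1] = ½[√242.8 − 1] = 7.29.

y₂/y₁ = 7.29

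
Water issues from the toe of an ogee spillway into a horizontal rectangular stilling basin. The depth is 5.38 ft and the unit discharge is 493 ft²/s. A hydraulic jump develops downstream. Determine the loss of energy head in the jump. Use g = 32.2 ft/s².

ΔE = 83.9 ft

V₁ = q/y₁ = 493/5.38 = 91.6 ft/s. Fr₁ = V₁/√(g·y₁) = 91.6/√(32.2×5.38) = 6.96.
Bélanger equation: y₂/y₁ = ½[√(1 + 8Fr₁²) − 1] = ½[√388.8 − 1] = 9.36.
y₂ = 9.36 × 5.38 = 50.3 ft.
Head loss: ΔE = (y₂ − y₁)³/(4y₁y₂) = (50.3 − 5.38)³/(4×5.38×50.3) = 90942/1084 = 83.9 ft.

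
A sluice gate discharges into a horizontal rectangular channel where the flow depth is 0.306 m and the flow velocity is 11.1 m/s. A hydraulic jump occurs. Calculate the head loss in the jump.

ΔE = 3.88 m

Fr₁ = V₁/√(g·y₁) = 11.1/√(9.81×0.306) = 6.41.
Sequent-depth ratio: y₂/y₁ = ½[√(1 + 8Fr₁²) − 1] = ½[√329.4 − 1] = 8.57.
y₂ = 8.57 × 0.306 = 2.62 m.
Head loss: ΔE = (y₂ − y₁)³/(4y₁y₂) = (2.62 − 0.306)³/(4×0.306×2.62) = 12.4/3.21 = 3.88 m.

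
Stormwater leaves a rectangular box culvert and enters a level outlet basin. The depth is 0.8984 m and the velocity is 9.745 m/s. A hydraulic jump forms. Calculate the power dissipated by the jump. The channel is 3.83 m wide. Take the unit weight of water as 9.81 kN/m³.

P = 564.0 kW

Fr₁ = V₁/√(g·y₁) = 9.745/√(9.81×0.8984) = 3.283.
By Bélanger, y₂/y₁ = ½[√(1 + 8Fr₁²) − 1] = ½[√87.202 − 1] = 4.169.
y₂ = 4.169 × 0.8984 = 3.746 m.
Head loss: ΔE = (y₂ − y₁)³/(4y₁y₂) = (3.746 − 0.8984)³/(4×0.8984×3.746) = 23.08/13.46 = 1.715 m.
q = V₁·y₁ = 9.745 × 0.8984 = 8.755 m²/s. Q = q·b = 8.755 × 3.83 = 33.53 m³/s. P = γ·Q·ΔE = 9.81 × 33.53 × 1.715 = 564.0 kW.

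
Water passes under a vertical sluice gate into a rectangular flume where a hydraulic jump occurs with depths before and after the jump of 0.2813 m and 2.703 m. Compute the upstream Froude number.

For a rectangular channel the momentum equation gives q² = ½·g·y₁·y₂·(y₁ + y₂) = ½×9.81×0.2813×2.703×2.984 = 11.13.
q = √11.13 = 3.336 m²/s.
V₁ = q/y₁ = 11.86 m/s; Fr₁ = V₁/√(g·y₁) = 7.139.

Fr₁ = 7.139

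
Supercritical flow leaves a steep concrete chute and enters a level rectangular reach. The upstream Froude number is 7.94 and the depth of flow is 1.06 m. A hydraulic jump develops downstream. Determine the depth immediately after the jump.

y₂ = 11.4 m

Fr₁ = 7.94 (given).
By Bélanger, y₂/y₁ = ½[√(1 + 8Fr₁²) − 1] = ½[√505.3 − 1] = 10.7.
y₂ = 10.7 × 1.06 = 11.4 m.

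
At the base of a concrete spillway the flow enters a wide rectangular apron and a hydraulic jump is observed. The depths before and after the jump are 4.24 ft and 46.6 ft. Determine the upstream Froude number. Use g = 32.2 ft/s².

For a rectangular channel the momentum equation gives q² = ½·g·y₁·y₂·(y₁ + y₂) = ½×32.2×4.24×46.6×50.8 = 161727.
q = √161727 = 402 ft²/s.
V₁ = q/y₁ = 94.8 ft/s; Fr₁ = V₁/√(g·y₁) = 8.12.

Fr₁ = 8.12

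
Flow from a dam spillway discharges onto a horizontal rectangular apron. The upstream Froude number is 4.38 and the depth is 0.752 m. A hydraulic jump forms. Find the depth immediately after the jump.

y₂ = 4.30 m

Fr₁ = 4.38 (given).
Sequent-depth ratio: y₂/y₁ = ½[√(1 + 8Fr₁²) − 1] = ½[√154.5 − 1] = 5.71.
y₂ = 5.71 × 0.752 = 4.30 m.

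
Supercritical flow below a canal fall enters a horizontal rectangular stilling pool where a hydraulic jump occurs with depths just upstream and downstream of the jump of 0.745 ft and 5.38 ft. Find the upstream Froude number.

Fr₁ = 5.45

For a rectangular channel the momentum equation gives q² = ½·g·y₁·y₂·(y₁ + y₂) = ½×32.2×0.745×5.38×6.12 = 395.
q = √395 = 19.9 ft²/s.
V₁ = q/y₁ = 26.7 ft/s; Fr₁ = V₁/√(g·y₁) = 5.45.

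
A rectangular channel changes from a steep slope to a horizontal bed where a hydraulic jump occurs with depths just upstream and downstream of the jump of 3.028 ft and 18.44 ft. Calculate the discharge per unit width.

For a rectangular channel the momentum equation gives q² = ½·g·y₁·y₂·(y₁ + y₂) = ½×32.2×3.028×18.44×21.47 = 19299.
q = √19299 = 138.9 ft²/s.

q = 138.9 ft²/s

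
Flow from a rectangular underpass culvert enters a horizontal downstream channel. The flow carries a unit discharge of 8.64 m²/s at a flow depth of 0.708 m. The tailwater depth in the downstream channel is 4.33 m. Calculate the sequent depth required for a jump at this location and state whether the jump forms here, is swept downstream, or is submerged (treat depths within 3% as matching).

y₂ = 4.30 m; the jump forms here

V₁ = q/y₁ = 8.64/0.708 = 12.2 m/s. Fr₁ = V₁/√(g·y₁) = 12.2/√(9.81×0.708) = 4.63.
Conjugate-depth relation: y₂/y₁ = ½[√(1 + 8Fr₁²) − 1] = ½[√172.5 − 1] = 6.07.
y₂ = 6.07 × 0.708 = 4.30 m.
Tailwater y_tw = 4.33 m: y_tw ≈ y₂, so the jump forms here.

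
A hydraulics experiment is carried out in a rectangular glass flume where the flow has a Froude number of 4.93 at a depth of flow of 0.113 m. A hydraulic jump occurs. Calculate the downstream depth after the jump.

Fr₁ = 4.93 (given).
From the momentum equation for a rectangular channel, y₂/y₁ = ½[√(1 + 8Fr₁²) − 1] = ½[√195.4 − 1] = 6.49.
y₂ = 6.49 × 0.113 = 0.733 m.

y₂ = 0.733 m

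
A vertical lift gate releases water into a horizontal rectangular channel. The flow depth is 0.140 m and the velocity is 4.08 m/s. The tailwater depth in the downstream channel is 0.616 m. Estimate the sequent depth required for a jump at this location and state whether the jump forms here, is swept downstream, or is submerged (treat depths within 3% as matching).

Fr₁ = V₁/√(g·y₁) = 4.08/√(9.81×0.140) = 3.48.
From the momentum equation for a rectangular channel, y₂/y₁ = ½[√(1 + 8Fr₁²) − 1] = ½[√97.96 − 1] = 4.45.
y₂ = 4.45 × 0.140 = 0.623 m.
Tailwater y_tw = 0.616 m: y_tw ≈ y₂, so the jump forms here.

y₂ = 0.623 m; the jump forms here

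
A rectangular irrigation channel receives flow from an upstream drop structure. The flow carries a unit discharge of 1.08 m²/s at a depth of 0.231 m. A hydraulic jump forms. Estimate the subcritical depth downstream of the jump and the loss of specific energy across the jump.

V₁ = q/y₁ = 1.08/0.231 = 4.68 m/s. Fr₁ = V₁/√(g·y₁) = 4.68/√(9.81×0.231) = 3.11.
Conjugate-depth relation: y₂/y₁ = ½[√(1 + 8Fr₁²) − 1] = ½[√78.17 − 1] = 3.92.
y₂ = 3.92 × 0.231 = 0.906 m.
Head loss: ΔE = (y₂ − y₁)³/(4y₁y₂) = (0.906 − 0.231)³/(4×0.231×0.906) = 0.307/0.837 = 0.367 m.

y₂ = 0.906 m; ΔE = 0.367 m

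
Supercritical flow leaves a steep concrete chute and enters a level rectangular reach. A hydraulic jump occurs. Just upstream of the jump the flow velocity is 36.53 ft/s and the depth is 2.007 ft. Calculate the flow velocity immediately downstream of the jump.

Fr₁ = V₁/√(g·y₁) = 36.53/√(32.2×2.007) = 4.544.
Conjugate-depth relation: y₂/y₁ = ½[√(1 + 8Fr₁²) − 1] = ½[√166.19 − 1] = 5.946.
y₂ = 5.946 × 2.007 = 11.93 ft.
q = V₁·y₁ = 36.53 × 2.007 = 73.32 ft²/s.
V₂ = q/y₂ = 73.32/11.93 = 6.144 ft/s.

V₂ = 6.144 ft/s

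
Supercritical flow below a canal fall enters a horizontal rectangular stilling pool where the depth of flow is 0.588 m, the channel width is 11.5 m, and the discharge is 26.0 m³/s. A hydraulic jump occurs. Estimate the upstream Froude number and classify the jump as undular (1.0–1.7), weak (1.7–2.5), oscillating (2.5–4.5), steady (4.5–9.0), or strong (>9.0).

q = Q/b = 26.0/11.5 = 2.26 m²/s; V₁ = q/y₁ = 3.85 m/s. Fr₁ = V₁/√(g·y₁) = 1.60.
Fr₁ = 1.60 lies in the undular range.

Fr₁ = 1.60; undular jump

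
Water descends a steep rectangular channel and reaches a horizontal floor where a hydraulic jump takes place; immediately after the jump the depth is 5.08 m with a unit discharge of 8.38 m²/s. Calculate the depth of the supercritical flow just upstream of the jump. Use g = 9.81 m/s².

y₁ = 0.505 m

V₂ = q/y₂ = 8.38/5.08 = 1.65 m/s; Fr₂ = V₂/√(g·y₂) = 0.234.
Applying the sequent-depth relation in reverse, y₁/y₂ = ½[√(1 + 8Fr₂²) − 1] = ½[√1.437 − 1] = 0.0993.
y₁ = 0.0993 × 5.08 = 0.505 m.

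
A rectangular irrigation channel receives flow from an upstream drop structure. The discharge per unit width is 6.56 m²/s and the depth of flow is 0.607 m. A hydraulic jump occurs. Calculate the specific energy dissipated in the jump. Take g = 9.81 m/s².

V₁ = q/y₁ = 6.56/0.607 = 10.8 m/s. Fr₁ = V₁/√(g·y₁) = 10.8/√(9.81×0.607) = 4.43.
From the momentum equation for a rectangular channel, y₂/y₁ = ½[√(1 + 8Fr₁²) − 1] = ½[√157.9 − 1] = 5.78.
y₂ = 5.78 × 0.607 = 3.51 m.
Head loss: ΔE = (y₂ − y₁)³/(4y₁y₂) = (3.51 − 0.607)³/(4×0.607×3.51) = 24.5/8.52 = 2.87 m.

ΔE = 2.87 m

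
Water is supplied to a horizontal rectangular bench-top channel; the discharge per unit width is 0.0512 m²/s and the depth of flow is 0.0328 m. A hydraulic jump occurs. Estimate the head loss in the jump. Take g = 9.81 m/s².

ΔE = 0.0341 m

V₁ = q/y₁ = 0.0512/0.0328 = 1.56 m/s. Fr₁ = V₁/√(g·y₁) = 1.56/√(9.81×0.0328) = 2.75.
By Bélanger, y₂/y₁ = ½[√(1 + 8Fr₁²) − 1] = ½[√61.58 − 1] = 3.42.
y₂ = 3.42 × 0.0328 = 0.112 m.
V₂ = q/y₂ = 0.0512/0.112 = 0.456 m/s. E₁ = y₁ + V₁²/2g = 0.157 m; E₂ = y₂ + V₂²/2g = 0.123 m. ΔE = E₁ − E₂ = 0.0341 m.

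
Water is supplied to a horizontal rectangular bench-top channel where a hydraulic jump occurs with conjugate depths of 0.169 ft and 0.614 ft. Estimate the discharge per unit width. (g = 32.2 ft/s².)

For a rectangular channel the momentum equation gives q² = ½·g·y₁·y₂·(y₁ + y₂) = ½×32.2×0.169×0.614×0.783 = 1.31.
q = √1.31 = 1.14 ft²/s.

q = 1.14 ft²/s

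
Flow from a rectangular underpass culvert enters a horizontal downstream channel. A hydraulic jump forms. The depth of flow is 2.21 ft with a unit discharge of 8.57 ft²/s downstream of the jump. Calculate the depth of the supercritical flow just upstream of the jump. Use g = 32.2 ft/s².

V₂ = q/y₂ = 8.57/2.21 = 3.88 ft/s; Fr₂ = V₂/√(g·y₂) = 0.460.
Since the conjugate-depth ratio holds either way, y₁/y₂ = ½[√(1 + 8Fr₂²) − 1] = ½[√2.691 − 1] = 0.320.
y₁ = 0.320 × 2.21 = 0.708 ft.

y₁ = 0.708 ft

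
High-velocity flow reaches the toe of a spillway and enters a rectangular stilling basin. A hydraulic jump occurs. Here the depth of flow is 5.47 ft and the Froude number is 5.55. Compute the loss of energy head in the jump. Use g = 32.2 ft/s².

ΔE = 47.9 ft

Fr₁ = 5.55 (given).
Sequent-depth ratio: y₂/y₁ = ½[√(1 + 8Fr₁²) − 1] = ½[√247.4 − 1] = 7.36.
y₂ = 7.36 × 5.47 = 40.3 ft.
V₁ = Fr₁·√(g·y₁) = 5.55×√(32.2×5.47) = 73.7 ft/s; q = V₁·y₁ = 403 ft²/s. V₂ = q/y₂ = 403/40.3 = 10.0 ft/s. E₁ = y₁ + V₁²/2g = 89.7 ft; E₂ = y₂ + V₂²/2g = 41.8 ft. ΔE = E₁ − E₂ = 47.9 ft.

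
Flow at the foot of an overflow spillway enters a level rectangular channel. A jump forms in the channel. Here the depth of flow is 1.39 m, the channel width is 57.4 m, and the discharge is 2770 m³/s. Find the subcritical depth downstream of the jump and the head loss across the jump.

q = Q/b = 2770/57.4 = 48.3 m²/s; V₁ = q/y₁ = 34.7 m/s. Fr₁ = V₁/√(g·y₁) = 9.40.
From the momentum equation for a rectangular channel, y₂/y₁ = ½[√(1 + 8Fr₁²) − 1] = ½[√708.2 − 1] = 12.8.
y₂ = 12.8 × 1.39 = 17.8 m.
V₂ = q/y₂ = 48.3/17.8 = 2.71 m/s. E₁ = y₁ + V₁²/2g = 62.8 m; E₂ = y₂ + V₂²/2g = 18.2 m. ΔE = E₁ − E₂ = 44.6 m.

y₂ = 17.8 m; ΔE = 44.6 m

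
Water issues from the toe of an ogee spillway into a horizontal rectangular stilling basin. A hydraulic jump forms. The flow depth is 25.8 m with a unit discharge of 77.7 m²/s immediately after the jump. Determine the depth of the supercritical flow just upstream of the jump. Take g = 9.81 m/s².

V₂ = q/y₂ = 77.7/25.8 = 3.01 m/s; Fr₂ = V₂/√(g·y₂) = 0.189.
Applying the sequent-depth relation in reverse, y₁/y₂ = ½[√(1 + 8Fr₂²) − 1] = ½[√1.287 − 1] = 0.0672.
y₁ = 0.0672 × 25.8 = 1.73 m.

y₁ = 1.73 m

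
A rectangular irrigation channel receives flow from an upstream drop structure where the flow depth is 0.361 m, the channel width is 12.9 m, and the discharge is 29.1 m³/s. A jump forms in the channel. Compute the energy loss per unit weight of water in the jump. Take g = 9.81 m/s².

q = Q/b = 29.1/12.9 = 2.26 m²/s; V₁ = q/y₁ = 6.25 m/s. Fr₁ = V₁/√(g·y₁) = 3.32.
Bélanger equation: y₂/y₁ = ½[√(1 + 8Fr₁²) − 1] = ½[√89.21 − 1] = 4.22.
y₂ = 4.22 × 0.361 = 1.52 m.
Head loss: ΔE = (y₂ − y₁)³/(4y₁y₂) = (1.52 − 0.361)³/(4×0.361×1.52) = 1.57/2.20 = 0.715 m.

ΔE = 0.715 m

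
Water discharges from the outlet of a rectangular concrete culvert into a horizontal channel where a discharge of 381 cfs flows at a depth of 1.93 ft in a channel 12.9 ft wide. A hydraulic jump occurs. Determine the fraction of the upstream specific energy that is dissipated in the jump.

q = Q/b = 381/12.9 = 29.5 ft²/s; V₁ = q/y₁ = 15.3 ft/s. Fr₁ = V₁/√(g·y₁) = 1.94.
Bélanger equation: y₂/y₁ = ½[√(1 + 8Fr₁²) − 1] = ½[√31.15 − 1] = 2.29.
y₂ = 2.29 × 1.93 = 4.42 ft.
E₁ = y₁ + V₁²/2g = 5.57 ft. ΔE = (y₂ − y₁)³/(4y₁y₂) = 0.453 ft. ΔE/E₁ = 0.453/5.57 = 0.0813.

ΔE/E₁ = 0.0813 (8.13%)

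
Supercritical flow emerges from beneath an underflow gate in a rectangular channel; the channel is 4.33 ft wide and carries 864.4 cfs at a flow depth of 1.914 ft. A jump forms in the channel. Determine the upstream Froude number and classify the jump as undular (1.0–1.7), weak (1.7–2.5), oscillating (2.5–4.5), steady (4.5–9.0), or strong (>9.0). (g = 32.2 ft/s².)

Fr₁ = 13.29; strong jump

q = Q/b = 864.4/4.33 = 199.6 ft²/s; V₁ = q/y₁ = 104.3 ft/s. Fr₁ = V₁/√(g·y₁) = 13.29.
Fr₁ = 13.29 lies in the strong range.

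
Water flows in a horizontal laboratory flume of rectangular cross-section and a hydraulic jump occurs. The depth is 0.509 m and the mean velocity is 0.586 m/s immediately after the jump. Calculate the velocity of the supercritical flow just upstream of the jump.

V₁ = 4.78 m/s

Fr₂ = V₂/√(g·y₂) = 0.586/√(9.81×0.509) = 0.262.
From the momentum equation (using Fr₂), y₁/y₂ = ½[√(1 + 8Fr₂²) − 1] = ½[√1.550 − 1] = 0.123.
y₁ = 0.123 × 0.509 = 0.0624 m.
V₁ = q/y₁ = 0.298/0.0624 = 4.78 m/s.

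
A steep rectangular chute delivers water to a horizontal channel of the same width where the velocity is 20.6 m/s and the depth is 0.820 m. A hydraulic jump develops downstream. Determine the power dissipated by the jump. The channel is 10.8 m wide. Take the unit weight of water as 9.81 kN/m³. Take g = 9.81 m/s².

P = 25414 kW

Fr₁ = V₁/√(g·y₁) = 20.6/√(9.81×0.820) = 7.26.
Bélanger equation: y₂/y₁ = ½[√(1 + 8Fr₁²) − 1] = ½[√423.0 − 1] = 9.78.
y₂ = 9.78 × 0.820 = 8.02 m.
q = V₁·y₁ = 20.6 × 0.820 = 16.9 m²/s. V₂ = q/y₂ = 16.9/8.02 = 2.11 m/s. E₁ = y₁ + V₁²/2g = 22.4 m; E₂ = y₂ + V₂²/2g = 8.25 m. ΔE = E₁ − E₂ = 14.2 m.
Q = q·b = 16.9 × 10.8 = 182 m³/s. P = γ·Q·ΔE = 9.81 × 182 × 14.2 = 25414 kW.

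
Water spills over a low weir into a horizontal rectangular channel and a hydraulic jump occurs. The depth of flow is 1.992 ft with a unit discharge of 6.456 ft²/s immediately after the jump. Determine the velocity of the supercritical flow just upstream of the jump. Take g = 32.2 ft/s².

V₁ = 12.47 ft/s

V₂ = q/y₂ = 6.456/1.992 = 3.241 ft/s; Fr₂ = V₂/√(g·y₂) = 0.4047.
Applying the sequent-depth relation in reverse, y₁/y₂ = ½[√(1 + 8Fr₂²) − 1] = ½[√2.3101 − 1] = 0.2599.
y₁ = 0.2599 × 1.992 = 0.5178 ft.
V₁ = q/y₁ = 6.456/0.5178 = 12.47 ft/s.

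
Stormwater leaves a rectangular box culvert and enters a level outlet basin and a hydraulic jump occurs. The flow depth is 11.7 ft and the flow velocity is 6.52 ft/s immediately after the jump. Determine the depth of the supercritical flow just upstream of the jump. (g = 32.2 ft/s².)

Fr₂ = V₂/√(g·y₂) = 6.52/√(32.2×11.7) = 0.336.
From the momentum equation (using Fr₂), y₁/y₂ = ½[√(1 + 8Fr₂²) − 1] = ½[√1.903 − 1] = 0.190.
y₁ = 0.190 × 11.7 = 2.22 ft.

y₁ = 2.22 ft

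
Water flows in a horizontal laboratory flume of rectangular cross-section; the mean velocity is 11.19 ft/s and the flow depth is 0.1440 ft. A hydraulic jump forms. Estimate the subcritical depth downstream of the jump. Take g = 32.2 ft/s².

y₂ = 0.9887 ft

Fr₁ = V₁/√(g·y₁) = 11.19/√(32.2×0.1440) = 5.197.
From the momentum equation for a rectangular channel, y₂/y₁ = ½[√(1 + 8Fr₁²) − 1] = ½[√217.04 − 1] = 6.866.
y₂ = 6.866 × 0.1440 = 0.9887 ft.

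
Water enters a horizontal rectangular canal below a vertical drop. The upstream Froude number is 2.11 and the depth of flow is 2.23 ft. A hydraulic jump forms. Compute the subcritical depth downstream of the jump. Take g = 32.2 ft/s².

Fr₁ = 2.11 (given).
Bélanger equation: y₂/y₁ = ½[√(1 + 8Fr₁²) − 1] = ½[√36.62 − 1] = 2.53.
y₂ = 2.53 × 2.23 = 5.63 ft.

y₂ = 5.63 ft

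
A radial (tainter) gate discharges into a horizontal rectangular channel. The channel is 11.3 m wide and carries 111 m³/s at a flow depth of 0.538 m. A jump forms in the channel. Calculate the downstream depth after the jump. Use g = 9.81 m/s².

y₂ = 5.78 m

q = Q/b = 111/11.3 = 9.82 m²/s; V₁ = q/y₁ = 18.3 m/s. Fr₁ = V₁/√(g·y₁) = 7.95.
Bélanger equation: y₂/y₁ = ½[√(1 + 8Fr₁²) − 1] = ½[√506.3 − 1] = 10.8.
y₂ = 10.8 × 0.538 = 5.78 m.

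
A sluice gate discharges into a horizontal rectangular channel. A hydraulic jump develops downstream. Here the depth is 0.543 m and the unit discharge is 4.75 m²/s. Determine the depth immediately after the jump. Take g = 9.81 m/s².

y₂ = 2.65 m

V₁ = q/y₁ = 4.75/0.543 = 8.75 m/s. Fr₁ = V₁/√(g·y₁) = 8.75/√(9.81×0.543) = 3.79.
Conjugate-depth relation: y₂/y₁ = ½[√(1 + 8Fr₁²) − 1] = ½[√115.9 − 1] = 4.88.
y₂ = 4.88 × 0.543 = 2.65 m.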